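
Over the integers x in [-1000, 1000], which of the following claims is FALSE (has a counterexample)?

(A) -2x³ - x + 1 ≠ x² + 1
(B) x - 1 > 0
(A) x = 0: LHS = -2·0³ - 0 + 1 = 1, RHS = 0² + 1 = 1; 1 ≠ 1 — FAILS
(B) x = 0: LHS = 0 - 1 = -1; -1 > 0 — FAILS

Answer: Both A and B are false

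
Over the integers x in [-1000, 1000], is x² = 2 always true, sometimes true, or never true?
Track d = LHS − RHS over the integers in [-1000, 1000]. Equality would need d = 0, but d changes sign only between consecutive integers, jumping over 0:
x = -2: LHS = (-2)² = 4; 4 = 2 — FAILS  (d = 2)
x = -1: LHS = (-1)² = 1; 1 = 2 — FAILS  (d = -1)
x = 1: LHS = 1² = 1; 1 = 2 — FAILS  (d = -1)
x = 2: LHS = 2² = 4; 4 = 2 — FAILS  (d = 2)
Away from these crossings d keeps a constant sign, and checking every integer in [-1000, 1000] confirms d ≠ 0 throughout. Hence the two sides are never equal, so the claimed relation (=) fails for every integer in [-1000, 1000].

No integer in the range satisfies it.

Answer: Never true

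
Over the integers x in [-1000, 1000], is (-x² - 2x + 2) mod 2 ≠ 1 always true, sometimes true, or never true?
Holds at x = 0: LHS = (-0² - 2·0 + 2) mod 2 = 2 mod 2 = 0; 0 ≠ 1 — holds
Fails at x = 1: LHS = (-1² - 2·1 + 2) mod 2 = (-1) mod 2 = 1; 1 ≠ 1 — FAILS
It is satisfied by some integers in the range but not all.

Answer: Sometimes true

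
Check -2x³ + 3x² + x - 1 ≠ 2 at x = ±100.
x = 100: LHS = -2·100³ + 3·100² + 100 - 1 = -1969901; -1969901 ≠ 2 — holds
x = -100: LHS = -2·(-100)³ + 3·(-100)² + (-100) - 1 = 2029899; 2029899 ≠ 2 — holds

Answer: Yes, holds for both x = 100 and x = -100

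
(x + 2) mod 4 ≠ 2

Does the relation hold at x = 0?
x = 0: LHS = (0 + 2) mod 4 = 2 mod 4 = 2; 2 ≠ 2 — FAILS

The relation fails at x = 0, so x = 0 is a counterexample.

Answer: No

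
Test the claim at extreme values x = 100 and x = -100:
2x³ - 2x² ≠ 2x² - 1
x = 100: LHS = 2·100³ - 2·100² = 1980000, RHS = 2·100² - 1 = 19999; 1980000 ≠ 19999 — holds
x = -100: LHS = 2·(-100)³ - 2·(-100)² = -2020000, RHS = 2·(-100)² - 1 = 19999; -2020000 ≠ 19999 — holds

Answer: Yes, holds for both x = 100 and x = -100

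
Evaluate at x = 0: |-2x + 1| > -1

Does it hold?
x = 0: LHS = |-2·0 + 1| = |1| = 1; 1 > -1 — holds

The relation is satisfied at x = 0.

Answer: Yes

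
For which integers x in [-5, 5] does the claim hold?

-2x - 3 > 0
Holds for: {-5, -4, -3, -2}
Fails for: {-1, 0, 1, 2, 3, 4, 5}

Answer: {-5, -4, -3, -2}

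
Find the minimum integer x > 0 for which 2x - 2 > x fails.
Testing positive integers:
x = 1: LHS = 2·1 - 2 = 0; 0 > 1 — FAILS  ← smallest positive counterexample

Answer: x = 1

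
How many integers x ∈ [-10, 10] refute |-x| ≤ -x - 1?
Counterexamples in [-10, 10]: {-10, -9, -8, -7, -6, -5, -4, -3, -2, -1, 0, 1, 2, 3, 4, 5, 6, 7, 8, 9, 10}.

Counting them gives 21 values.

Answer: 21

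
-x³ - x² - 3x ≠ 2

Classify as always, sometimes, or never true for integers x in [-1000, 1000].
Track d = LHS − RHS over the integers in [-1000, 1000]. Equality would need d = 0, but d changes sign only between consecutive integers, jumping over 0:
x = -1: LHS = -(-1)³ - (-1)² - 3·(-1) = 3; 3 ≠ 2 — holds  (d = 1)
x = 0: LHS = -0³ - 0² - 3·0 = 0; 0 ≠ 2 — holds  (d = -2)
Away from these crossings d keeps a constant sign, and checking every integer in [-1000, 1000] confirms d ≠ 0 throughout. Hence the two sides are never equal, so the relation holds for every integer in [-1000, 1000].

No counterexample exists.

Answer: Always true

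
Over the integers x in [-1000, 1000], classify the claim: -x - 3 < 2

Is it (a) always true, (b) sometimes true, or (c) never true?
Holds at x = 0: LHS = -0 - 3 = -3; -3 < 2 — holds
Fails at x = -5: LHS = -(-5) - 3 = 2; 2 < 2 — FAILS
It is satisfied by some integers in the range but not all.

Answer: Sometimes true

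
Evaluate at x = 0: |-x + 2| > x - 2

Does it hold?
x = 0: LHS = |-0 + 2| = |2| = 2, RHS = 0 - 2 = -2; 2 > -2 — holds

The relation is satisfied at x = 0.

Answer: Yes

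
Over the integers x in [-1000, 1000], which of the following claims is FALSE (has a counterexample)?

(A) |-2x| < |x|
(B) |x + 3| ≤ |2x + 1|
(A) x = 0: LHS = |-2·0| = |0| = 0, RHS = |0| = 0; 0 < 0 — FAILS
(B) x = 0: LHS = |0 + 3| = |3| = 3, RHS = |2·0 + 1| = |1| = 1; 3 ≤ 1 — FAILS

Answer: Both A and B are false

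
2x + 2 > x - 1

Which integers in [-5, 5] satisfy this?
Holds for: {-2, -1, 0, 1, 2, 3, 4, 5}
Fails for: {-5, -4, -3}

Answer: {-2, -1, 0, 1, 2, 3, 4, 5}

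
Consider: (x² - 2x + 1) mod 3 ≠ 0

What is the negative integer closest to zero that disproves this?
Testing negative integers from -1 downward:
x = -1: LHS = ((-1)² - 2·(-1) + 1) mod 3 = 4 mod 3 = 1; 1 ≠ 0 — holds
x = -2: LHS = ((-2)² - 2·(-2) + 1) mod 3 = 9 mod 3 = 0; 0 ≠ 0 — FAILS  ← closest negative counterexample to 0

Answer: x = -2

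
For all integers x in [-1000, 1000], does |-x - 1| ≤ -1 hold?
The claim fails at x = 0:
x = 0: LHS = |-0 - 1| = |-1| = 1; 1 ≤ -1 — FAILS

Because a single integer refutes it, the statement is false.

Answer: False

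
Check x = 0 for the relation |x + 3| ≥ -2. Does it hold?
x = 0: LHS = |0 + 3| = |3| = 3; 3 ≥ -2 — holds

The relation is satisfied at x = 0.

Answer: Yes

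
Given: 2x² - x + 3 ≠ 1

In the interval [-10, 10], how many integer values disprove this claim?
Over all integers in [-10, 10], LHS − RHS is always positive; it is smallest at x = 0, where it equals 2:
x = 0: LHS = 2·0² - 0 + 3 = 3; 3 ≠ 1 — holds
At the ends of the range:
x = -10: LHS = 2·(-10)² - (-10) + 3 = 213; 213 ≠ 1 — holds
x = 10: LHS = 2·10² - 10 + 3 = 193; 193 ≠ 1 — holds
Hence LHS − RHS is never 0, i.e. the two sides are never equal, so the relation holds for every integer in [-10, 10].

No counterexample appears in that range.

Answer: 0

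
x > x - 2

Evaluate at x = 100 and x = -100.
x = 100: RHS = 100 - 2 = 98; 100 > 98 — holds
x = -100: RHS = (-100) - 2 = -102; -100 > -102 — holds

Answer: Yes, holds for both x = 100 and x = -100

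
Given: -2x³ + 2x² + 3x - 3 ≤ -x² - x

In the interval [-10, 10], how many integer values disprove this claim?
Counterexamples in [-10, 10]: {-10, -9, -8, -7, -6, -5, -4, -3, -2, 1, 2}.

Counting them gives 11 values.

Answer: 11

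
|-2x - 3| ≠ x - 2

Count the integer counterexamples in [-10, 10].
Over all integers in [-10, 10], LHS − RHS is always positive; it is smallest at x = -1, where it equals 4:
x = -1: LHS = |-2·(-1) - 3| = |-1| = 1, RHS = (-1) - 2 = -3; 1 ≠ -3 — holds
At the ends of the range:
x = -10: LHS = |-2·(-10) - 3| = |17| = 17, RHS = (-10) - 2 = -12; 17 ≠ -12 — holds
x = 10: LHS = |-2·10 - 3| = |-23| = 23, RHS = 10 - 2 = 8; 23 ≠ 8 — holds
Hence LHS − RHS is never 0, i.e. the two sides are never equal, so the relation holds for every integer in [-10, 10].

No counterexample appears in that range.

Answer: 0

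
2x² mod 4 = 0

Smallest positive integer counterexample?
Testing positive integers:
x = 1: LHS = (2·1²) mod 4 = 2 mod 4 = 2; 2 = 0 — FAILS  ← smallest positive counterexample

Answer: x = 1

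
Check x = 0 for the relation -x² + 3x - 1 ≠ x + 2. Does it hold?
x = 0: LHS = -0² + 3·0 - 1 = -1, RHS = 0 + 2 = 2; -1 ≠ 2 — holds

The relation is satisfied at x = 0.

Answer: Yes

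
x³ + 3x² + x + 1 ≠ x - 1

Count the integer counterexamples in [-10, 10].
Track d = LHS − RHS over the integers in [-10, 10]. Equality would need d = 0, but d changes sign only between consecutive integers, jumping over 0:
x = -4: LHS = (-4)³ + 3·(-4)² + (-4) + 1 = -19, RHS = (-4) - 1 = -5; -19 ≠ -5 — holds  (d = -14)
x = -3: LHS = (-3)³ + 3·(-3)² + (-3) + 1 = -2, RHS = (-3) - 1 = -4; -2 ≠ -4 — holds  (d = 2)
Away from these crossings d keeps a constant sign, and checking every integer in [-10, 10] confirms d ≠ 0 throughout. Hence the two sides are never equal, so the relation holds for every integer in [-10, 10].

No counterexample appears in that range.

Answer: 0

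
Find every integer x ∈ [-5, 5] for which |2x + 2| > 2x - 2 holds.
Over all integers in [-5, 5], LHS − RHS is smallest at x = 0, where it equals 4:
x = 0: LHS = |2·0 + 2| = |2| = 2, RHS = 2·0 - 2 = -2; 2 > -2 — holds
At the ends of the range:
x = -5: LHS = |2·(-5) + 2| = |-8| = 8, RHS = 2·(-5) - 2 = -12; 8 > -12 — holds
x = 5: LHS = |2·5 + 2| = |12| = 12, RHS = 2·5 - 2 = 8; 12 > 8 — holds
Hence LHS − RHS is never zero or negative, i.e. LHS > RHS throughout, so the relation holds for every integer in [-5, 5].

Answer: All integers in [-5, 5]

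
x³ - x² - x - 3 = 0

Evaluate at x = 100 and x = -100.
x = 100: LHS = 100³ - 100² - 100 - 3 = 989897; 989897 = 0 — FAILS
x = -100: LHS = (-100)³ - (-100)² - (-100) - 3 = -1009903; -1009903 = 0 — FAILS

Answer: No, fails for both x = 100 and x = -100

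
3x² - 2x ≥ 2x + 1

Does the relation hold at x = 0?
x = 0: LHS = 3·0² - 2·0 = 0, RHS = 2·0 + 1 = 1; 0 ≥ 1 — FAILS

The relation fails at x = 0, so x = 0 is a counterexample.

Answer: No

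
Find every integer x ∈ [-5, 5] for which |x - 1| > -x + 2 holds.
Holds for: {2, 3, 4, 5}
Fails for: {-5, -4, -3, -2, -1, 0, 1}

Answer: {2, 3, 4, 5}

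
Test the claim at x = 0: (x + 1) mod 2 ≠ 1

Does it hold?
x = 0: LHS = (0 + 1) mod 2 = 1 mod 2 = 1; 1 ≠ 1 — FAILS

The relation fails at x = 0, so x = 0 is a counterexample.

Answer: No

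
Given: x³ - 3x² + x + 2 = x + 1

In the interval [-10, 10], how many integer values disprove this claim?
Counterexamples in [-10, 10]: {-10, -9, -8, -7, -6, -5, -4, -3, -2, -1, 0, 1, 2, 3, 4, 5, 6, 7, 8, 9, 10}.

Counting them gives 21 values.

Answer: 21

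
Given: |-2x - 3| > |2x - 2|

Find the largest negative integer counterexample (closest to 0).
Testing negative integers from -1 downward:
x = -1: LHS = |-2·(-1) - 3| = |-1| = 1, RHS = |2·(-1) - 2| = |-4| = 4; 1 > 4 — FAILS  ← closest negative counterexample to 0

Answer: x = -1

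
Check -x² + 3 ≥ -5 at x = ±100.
x = 100: LHS = -100² + 3 = -9997; -9997 ≥ -5 — FAILS
x = -100: LHS = -(-100)² + 3 = -9997; -9997 ≥ -5 — FAILS

Answer: No, fails for both x = 100 and x = -100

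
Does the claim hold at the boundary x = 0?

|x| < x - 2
x = 0: LHS = |0| = 0, RHS = 0 - 2 = -2; 0 < -2 — FAILS

The relation fails at x = 0, so x = 0 is a counterexample.

Answer: No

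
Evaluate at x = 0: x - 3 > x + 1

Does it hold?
x = 0: LHS = 0 - 3 = -3, RHS = 0 + 1 = 1; -3 > 1 — FAILS

The relation fails at x = 0, so x = 0 is a counterexample.

Answer: No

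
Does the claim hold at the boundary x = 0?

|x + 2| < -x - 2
x = 0: LHS = |0 + 2| = |2| = 2, RHS = -0 - 2 = -2; 2 < -2 — FAILS

The relation fails at x = 0, so x = 0 is a counterexample.

Answer: No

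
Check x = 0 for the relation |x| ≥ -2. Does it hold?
x = 0: LHS = |0| = 0; 0 ≥ -2 — holds

The relation is satisfied at x = 0.

Answer: Yes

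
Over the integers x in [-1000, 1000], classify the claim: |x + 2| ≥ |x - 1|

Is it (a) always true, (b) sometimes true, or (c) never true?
Holds at x = 0: LHS = |0 + 2| = |2| = 2, RHS = |0 - 1| = |-1| = 1; 2 ≥ 1 — holds
Fails at x = -1: LHS = |(-1) + 2| = |1| = 1, RHS = |(-1) - 1| = |-2| = 2; 1 ≥ 2 — FAILS
It is satisfied by some integers in the range but not all.

Answer: Sometimes true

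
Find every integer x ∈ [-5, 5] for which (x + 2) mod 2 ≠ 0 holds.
Holds for: {-5, -3, -1, 1, 3, 5}
Fails for: {-4, -2, 0, 2, 4}

Answer: {-5, -3, -1, 1, 3, 5}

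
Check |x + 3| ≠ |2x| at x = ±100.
x = 100: LHS = |100 + 3| = |103| = 103, RHS = |2·100| = |200| = 200; 103 ≠ 200 — holds
x = -100: LHS = |(-100) + 3| = |-97| = 97, RHS = |2·(-100)| = |-200| = 200; 97 ≠ 200 — holds

Answer: Yes, holds for both x = 100 and x = -100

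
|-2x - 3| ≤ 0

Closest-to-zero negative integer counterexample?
Testing negative integers from -1 downward:
x = -1: LHS = |-2·(-1) - 3| = |-1| = 1; 1 ≤ 0 — FAILS  ← closest negative counterexample to 0

Answer: x = -1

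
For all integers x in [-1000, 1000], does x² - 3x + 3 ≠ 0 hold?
Over all integers in [-1000, 1000], LHS − RHS is always positive; it is smallest at x = 1, where it equals 1:
x = 1: LHS = 1² - 3·1 + 3 = 1; 1 ≠ 0 — holds
At the ends of the range:
x = -1000: LHS = (-1000)² - 3·(-1000) + 3 = 1003003; 1003003 ≠ 0 — holds
x = 1000: LHS = 1000² - 3·1000 + 3 = 997003; 997003 ≠ 0 — holds
Hence LHS − RHS is never 0, i.e. the two sides are never equal, so the relation holds for every integer in [-1000, 1000].

No counterexample exists.

Answer: True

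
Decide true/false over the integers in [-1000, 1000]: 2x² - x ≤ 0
The claim fails at x = 1:
x = 1: LHS = 2·1² - 1 = 1; 1 ≤ 0 — FAILS

Because a single integer refutes it, the statement is false.

Answer: False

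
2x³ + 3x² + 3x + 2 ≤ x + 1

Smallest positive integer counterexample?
Testing positive integers:
x = 1: LHS = 2·1³ + 3·1² + 3·1 + 2 = 10, RHS = 1 + 1 = 2; 10 ≤ 2 — FAILS  ← smallest positive counterexample

Answer: x = 1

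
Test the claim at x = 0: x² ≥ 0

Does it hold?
x = 0: LHS = 0² = 0; 0 ≥ 0 — holds

The relation is satisfied at x = 0.

Answer: Yes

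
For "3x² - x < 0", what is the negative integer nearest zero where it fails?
Testing negative integers from -1 downward:
x = -1: LHS = 3·(-1)² - (-1) = 4; 4 < 0 — FAILS  ← closest negative counterexample to 0

Answer: x = -1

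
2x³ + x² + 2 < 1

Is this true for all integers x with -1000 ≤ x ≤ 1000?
The claim fails at x = 0:
x = 0: LHS = 2·0³ + 0² + 2 = 2; 2 < 1 — FAILS

Because a single integer refutes it, the statement is false.

Answer: False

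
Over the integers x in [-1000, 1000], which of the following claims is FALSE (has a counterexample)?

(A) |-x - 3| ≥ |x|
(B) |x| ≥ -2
(A) x = -2: LHS = |-(-2) - 3| = |-1| = 1, RHS = |-2| = 2; 1 ≥ 2 — FAILS

(B) An absolute value is never negative, so the left side is ≥ 0 for every x, while the right side is -2. Tightest case in [-1000, 1000] is x = 0:
x = 0: LHS = |0| = 0; 0 ≥ -2 — holds
Hence LHS − RHS is never negative, i.e. LHS ≥ RHS throughout, so the relation holds for every integer in [-1000, 1000].

Only (A) has a counterexample.

Answer: A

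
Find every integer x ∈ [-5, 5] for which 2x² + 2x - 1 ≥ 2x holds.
Holds for: {-5, -4, -3, -2, -1, 1, 2, 3, 4, 5}
Fails for: {0}

Answer: {-5, -4, -3, -2, -1, 1, 2, 3, 4, 5}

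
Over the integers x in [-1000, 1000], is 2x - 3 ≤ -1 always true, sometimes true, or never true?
Holds at x = 0: LHS = 2·0 - 3 = -3; -3 ≤ -1 — holds
Fails at x = 2: LHS = 2·2 - 3 = 1; 1 ≤ -1 — FAILS
It is satisfied by some integers in the range but not all.

Answer: Sometimes true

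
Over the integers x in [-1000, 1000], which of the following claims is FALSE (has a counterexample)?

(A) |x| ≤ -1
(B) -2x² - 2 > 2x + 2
(A) x = 0: LHS = |0| = 0; 0 ≤ -1 — FAILS
(B) x = 0: LHS = -2·0² - 2 = -2, RHS = 2·0 + 2 = 2; -2 > 2 — FAILS

Answer: Both A and B are false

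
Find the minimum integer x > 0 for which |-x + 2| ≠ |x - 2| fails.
Testing positive integers:
x = 1: LHS = |-1 + 2| = |1| = 1, RHS = |1 - 2| = |-1| = 1; 1 ≠ 1 — FAILS  ← smallest positive counterexample

Answer: x = 1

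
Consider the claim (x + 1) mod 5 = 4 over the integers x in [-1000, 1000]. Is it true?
The claim fails at x = 0:
x = 0: LHS = (0 + 1) mod 5 = 1 mod 5 = 1; 1 = 4 — FAILS

Because a single integer refutes it, the statement is false.

Answer: False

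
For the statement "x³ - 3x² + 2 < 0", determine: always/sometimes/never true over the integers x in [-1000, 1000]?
Holds at x = -1: LHS = (-1)³ - 3·(-1)² + 2 = -2; -2 < 0 — holds
Fails at x = 0: LHS = 0³ - 3·0² + 2 = 2; 2 < 0 — FAILS
It is satisfied by some integers in the range but not all.

Answer: Sometimes true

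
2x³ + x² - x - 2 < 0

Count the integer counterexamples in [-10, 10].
Counterexamples in [-10, 10]: {1, 2, 3, 4, 5, 6, 7, 8, 9, 10}.

Counting them gives 10 values.

Answer: 10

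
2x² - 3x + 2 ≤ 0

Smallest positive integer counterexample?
Testing positive integers:
x = 1: LHS = 2·1² - 3·1 + 2 = 1; 1 ≤ 0 — FAILS  ← smallest positive counterexample

Answer: x = 1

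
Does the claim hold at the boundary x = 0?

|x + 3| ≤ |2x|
x = 0: LHS = |0 + 3| = |3| = 3, RHS = |2·0| = |0| = 0; 3 ≤ 0 — FAILS

The relation fails at x = 0, so x = 0 is a counterexample.

Answer: No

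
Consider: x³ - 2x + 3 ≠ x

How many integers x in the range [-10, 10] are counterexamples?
Track d = LHS − RHS over the integers in [-10, 10]. Equality would need d = 0, but d changes sign only between consecutive integers, jumping over 0:
x = -3: LHS = (-3)³ - 2·(-3) + 3 = -18; -18 ≠ -3 — holds  (d = -15)
x = -2: LHS = (-2)³ - 2·(-2) + 3 = -1; -1 ≠ -2 — holds  (d = 1)
Away from these crossings d keeps a constant sign, and checking every integer in [-10, 10] confirms d ≠ 0 throughout. Hence the two sides are never equal, so the relation holds for every integer in [-10, 10].

No counterexample appears in that range.

Answer: 0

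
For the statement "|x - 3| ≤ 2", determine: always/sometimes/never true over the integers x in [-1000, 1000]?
Holds at x = 1: LHS = |1 - 3| = |-2| = 2; 2 ≤ 2 — holds
Fails at x = 0: LHS = |0 - 3| = |-3| = 3; 3 ≤ 2 — FAILS
It is satisfied by some integers in the range but not all.

Answer: Sometimes true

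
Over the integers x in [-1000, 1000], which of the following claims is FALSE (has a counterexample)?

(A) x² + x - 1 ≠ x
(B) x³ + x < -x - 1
(A) x = 1: LHS = 1² + 1 - 1 = 1; 1 ≠ 1 — FAILS
(B) x = 0: LHS = 0³ + 0 = 0, RHS = -0 - 1 = -1; 0 < -1 — FAILS

Answer: Both A and B are false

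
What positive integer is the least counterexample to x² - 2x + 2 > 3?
Testing positive integers:
x = 1: LHS = 1² - 2·1 + 2 = 1; 1 > 3 — FAILS  ← smallest positive counterexample

Answer: x = 1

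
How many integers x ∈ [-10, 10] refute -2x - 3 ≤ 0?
Counterexamples in [-10, 10]: {-10, -9, -8, -7, -6, -5, -4, -3, -2}.

Counting them gives 9 values.

Answer: 9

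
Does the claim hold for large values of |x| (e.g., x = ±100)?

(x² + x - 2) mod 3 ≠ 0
x = 100: LHS = (100² + 100 - 2) mod 3 = 10098 mod 3 = 0; 0 ≠ 0 — FAILS
x = -100: LHS = ((-100)² + (-100) - 2) mod 3 = 9898 mod 3 = 1; 1 ≠ 0 — holds

Answer: Partially: fails for x = 100, holds for x = -100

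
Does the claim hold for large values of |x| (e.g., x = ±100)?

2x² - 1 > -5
x = 100: LHS = 2·100² - 1 = 19999; 19999 > -5 — holds
x = -100: LHS = 2·(-100)² - 1 = 19999; 19999 > -5 — holds

Answer: Yes, holds for both x = 100 and x = -100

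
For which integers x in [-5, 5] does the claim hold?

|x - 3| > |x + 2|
Holds for: {-5, -4, -3, -2, -1, 0}
Fails for: {1, 2, 3, 4, 5}

Answer: {-5, -4, -3, -2, -1, 0}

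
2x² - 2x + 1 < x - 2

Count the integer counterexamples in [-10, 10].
Counterexamples in [-10, 10]: {-10, -9, -8, -7, -6, -5, -4, -3, -2, -1, 0, 1, 2, 3, 4, 5, 6, 7, 8, 9, 10}.

Counting them gives 21 values.

Answer: 21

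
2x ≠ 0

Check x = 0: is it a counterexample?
Substitute x = 0 into the relation:
x = 0: LHS = 2·0 = 0; 0 ≠ 0 — FAILS

Since the claim fails at x = 0, this value is a counterexample.

Answer: Yes, x = 0 is a counterexample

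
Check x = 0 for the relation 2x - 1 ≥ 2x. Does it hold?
x = 0: LHS = 2·0 - 1 = -1, RHS = 2·0 = 0; -1 ≥ 0 — FAILS

The relation fails at x = 0, so x = 0 is a counterexample.

Answer: No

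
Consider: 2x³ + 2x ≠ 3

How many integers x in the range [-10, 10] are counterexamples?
Track d = LHS − RHS over the integers in [-10, 10]. Equality would need d = 0, but d changes sign only between consecutive integers, jumping over 0:
x = 0: LHS = 2·0³ + 2·0 = 0; 0 ≠ 3 — holds  (d = -3)
x = 1: LHS = 2·1³ + 2·1 = 4; 4 ≠ 3 — holds  (d = 1)
Away from these crossings d keeps a constant sign, and checking every integer in [-10, 10] confirms d ≠ 0 throughout. Hence the two sides are never equal, so the relation holds for every integer in [-10, 10].

No counterexample appears in that range.

Answer: 0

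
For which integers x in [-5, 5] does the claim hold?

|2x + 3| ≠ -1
An absolute value is never negative, so the left side is ≥ 0 for every x, while the right side is -1. Tightest case in [-5, 5] is x = -1:
x = -1: LHS = |2·(-1) + 3| = |1| = 1; 1 ≠ -1 — holds
Hence LHS − RHS is never 0, i.e. the two sides are never equal, so the relation holds for every integer in [-5, 5].

Answer: All integers in [-5, 5]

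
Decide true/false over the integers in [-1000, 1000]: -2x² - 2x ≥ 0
The claim fails at x = 1:
x = 1: LHS = -2·1² - 2·1 = -4; -4 ≥ 0 — FAILS

Because a single integer refutes it, the statement is false.

Answer: False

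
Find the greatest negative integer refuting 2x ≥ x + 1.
Testing negative integers from -1 downward:
x = -1: LHS = 2·(-1) = -2, RHS = (-1) + 1 = 0; -2 ≥ 0 — FAILS  ← closest negative counterexample to 0

Answer: x = -1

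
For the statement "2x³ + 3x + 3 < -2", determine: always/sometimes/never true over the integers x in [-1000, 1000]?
Holds at x = -2: LHS = 2·(-2)³ + 3·(-2) + 3 = -19; -19 < -2 — holds
Fails at x = 0: LHS = 2·0³ + 3·0 + 3 = 3; 3 < -2 — FAILS
It is satisfied by some integers in the range but not all.

Answer: Sometimes true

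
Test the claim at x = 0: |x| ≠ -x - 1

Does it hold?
x = 0: LHS = |0| = 0, RHS = -0 - 1 = -1; 0 ≠ -1 — holds

The relation is satisfied at x = 0.

Answer: Yes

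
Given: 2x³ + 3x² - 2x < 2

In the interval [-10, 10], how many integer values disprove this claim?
Counterexamples in [-10, 10]: {-1, 1, 2, 3, 4, 5, 6, 7, 8, 9, 10}.

Counting them gives 11 values.

Answer: 11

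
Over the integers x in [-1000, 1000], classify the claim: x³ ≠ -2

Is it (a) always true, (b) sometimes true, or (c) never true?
Track d = LHS − RHS over the integers in [-1000, 1000]. Equality would need d = 0, but d changes sign only between consecutive integers, jumping over 0:
x = -2: LHS = (-2)³ = -8; -8 ≠ -2 — holds  (d = -6)
x = -1: LHS = (-1)³ = -1; -1 ≠ -2 — holds  (d = 1)
Away from these crossings d keeps a constant sign, and checking every integer in [-1000, 1000] confirms d ≠ 0 throughout. Hence the two sides are never equal, so the relation holds for every integer in [-1000, 1000].

No counterexample exists.

Answer: Always true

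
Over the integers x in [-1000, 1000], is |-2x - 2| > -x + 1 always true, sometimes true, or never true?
Holds at x = 0: LHS = |-2·0 - 2| = |-2| = 2, RHS = -0 + 1 = 1; 2 > 1 — holds
Fails at x = -1: LHS = |-2·(-1) - 2| = |0| = 0, RHS = -(-1) + 1 = 2; 0 > 2 — FAILS
It is satisfied by some integers in the range but not all.

Answer: Sometimes true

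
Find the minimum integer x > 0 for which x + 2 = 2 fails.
Testing positive integers:
x = 1: LHS = 1 + 2 = 3; 3 = 2 — FAILS  ← smallest positive counterexample

Answer: x = 1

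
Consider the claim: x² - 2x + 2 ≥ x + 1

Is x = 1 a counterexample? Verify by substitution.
Substitute x = 1 into the relation:
x = 1: LHS = 1² - 2·1 + 2 = 1, RHS = 1 + 1 = 2; 1 ≥ 2 — FAILS

Since the claim fails at x = 1, this value is a counterexample.

Answer: Yes, x = 1 is a counterexample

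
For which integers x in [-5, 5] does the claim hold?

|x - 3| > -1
An absolute value is never negative, so the left side is ≥ 0 for every x, while the right side is -1. Tightest case in [-5, 5] is x = 3:
x = 3: LHS = |3 - 3| = |0| = 0; 0 > -1 — holds
Hence LHS − RHS is never zero or negative, i.e. LHS > RHS throughout, so the relation holds for every integer in [-5, 5].

Answer: All integers in [-5, 5]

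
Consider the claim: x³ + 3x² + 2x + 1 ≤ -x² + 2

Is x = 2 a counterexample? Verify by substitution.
Substitute x = 2 into the relation:
x = 2: LHS = 2³ + 3·2² + 2·2 + 1 = 25, RHS = -2² + 2 = -2; 25 ≤ -2 — FAILS

Since the claim fails at x = 2, this value is a counterexample.

Answer: Yes, x = 2 is a counterexample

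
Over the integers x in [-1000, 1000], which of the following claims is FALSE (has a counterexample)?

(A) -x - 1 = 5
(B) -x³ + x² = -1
(A) x = 0: LHS = -0 - 1 = -1; -1 = 5 — FAILS
(B) x = 0: LHS = -0³ + 0² = 0; 0 = -1 — FAILS

Answer: Both A and B are false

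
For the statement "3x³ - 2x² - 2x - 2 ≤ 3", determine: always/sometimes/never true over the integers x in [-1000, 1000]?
Holds at x = 0: LHS = 3·0³ - 2·0² - 2·0 - 2 = -2; -2 ≤ 3 — holds
Fails at x = 2: LHS = 3·2³ - 2·2² - 2·2 - 2 = 10; 10 ≤ 3 — FAILS
It is satisfied by some integers in the range but not all.

Answer: Sometimes true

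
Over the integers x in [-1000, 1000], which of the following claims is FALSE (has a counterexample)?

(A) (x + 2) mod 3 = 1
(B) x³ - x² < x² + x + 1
(A) x = 0: LHS = (0 + 2) mod 3 = 2 mod 3 = 2; 2 = 1 — FAILS
(B) x = 3: LHS = 3³ - 3² = 18, RHS = 3² + 3 + 1 = 13; 18 < 13 — FAILS

Answer: Both A and B are false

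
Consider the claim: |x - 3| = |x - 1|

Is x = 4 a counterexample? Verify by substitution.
Substitute x = 4 into the relation:
x = 4: LHS = |4 - 3| = |1| = 1, RHS = |4 - 1| = |3| = 3; 1 = 3 — FAILS

Since the claim fails at x = 4, this value is a counterexample.

Answer: Yes, x = 4 is a counterexample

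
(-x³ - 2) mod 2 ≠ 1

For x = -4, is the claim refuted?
Substitute x = -4 into the relation:
x = -4: LHS = (-(-4)³ - 2) mod 2 = 62 mod 2 = 0; 0 ≠ 1 — holds

The claim holds here, so x = -4 is not a counterexample. (A counterexample exists elsewhere, e.g. x = 1.)

Answer: No, x = -4 is not a counterexample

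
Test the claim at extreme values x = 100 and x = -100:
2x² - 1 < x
x = 100: LHS = 2·100² - 1 = 19999; 19999 < 100 — FAILS
x = -100: LHS = 2·(-100)² - 1 = 19999; 19999 < -100 — FAILS

Answer: No, fails for both x = 100 and x = -100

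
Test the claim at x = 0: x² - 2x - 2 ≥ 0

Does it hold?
x = 0: LHS = 0² - 2·0 - 2 = -2; -2 ≥ 0 — FAILS

The relation fails at x = 0, so x = 0 is a counterexample.

Answer: No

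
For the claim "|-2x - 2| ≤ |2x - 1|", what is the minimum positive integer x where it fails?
Testing positive integers:
x = 1: LHS = |-2·1 - 2| = |-4| = 4, RHS = |2·1 - 1| = |1| = 1; 4 ≤ 1 — FAILS  ← smallest positive counterexample

Answer: x = 1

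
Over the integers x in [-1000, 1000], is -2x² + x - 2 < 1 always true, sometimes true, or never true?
Over all integers in [-1000, 1000], LHS − RHS is largest at x = 0, where it equals -3:
x = 0: LHS = -2·0² + 0 - 2 = -2; -2 < 1 — holds
At the ends of the range:
x = -1000: LHS = -2·(-1000)² + (-1000) - 2 = -2001002; -2001002 < 1 — holds
x = 1000: LHS = -2·1000² + 1000 - 2 = -1999002; -1999002 < 1 — holds
Hence LHS − RHS is never zero or positive, i.e. LHS < RHS throughout, so the relation holds for every integer in [-1000, 1000].

No counterexample exists.

Answer: Always true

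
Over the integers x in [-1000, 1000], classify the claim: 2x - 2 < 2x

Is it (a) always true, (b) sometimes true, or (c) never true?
Over all integers in [-1000, 1000], LHS − RHS is largest at x = 0, where it equals -2:
x = 0: LHS = 2·0 - 2 = -2, RHS = 2·0 = 0; -2 < 0 — holds
At the ends of the range:
x = -1000: LHS = 2·(-1000) - 2 = -2002, RHS = 2·(-1000) = -2000; -2002 < -2000 — holds
x = 1000: LHS = 2·1000 - 2 = 1998, RHS = 2·1000 = 2000; 1998 < 2000 — holds
Hence LHS − RHS is never zero or positive, i.e. LHS < RHS throughout, so the relation holds for every integer in [-1000, 1000].

No counterexample exists.

Answer: Always true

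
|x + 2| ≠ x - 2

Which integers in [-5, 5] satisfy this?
Over all integers in [-5, 5], LHS − RHS is always positive; it is smallest at x = 0, where it equals 4:
x = 0: LHS = |0 + 2| = |2| = 2, RHS = 0 - 2 = -2; 2 ≠ -2 — holds
At the ends of the range:
x = -5: LHS = |(-5) + 2| = |-3| = 3, RHS = (-5) - 2 = -7; 3 ≠ -7 — holds
x = 5: LHS = |5 + 2| = |7| = 7, RHS = 5 - 2 = 3; 7 ≠ 3 — holds
Hence LHS − RHS is never 0, i.e. the two sides are never equal, so the relation holds for every integer in [-5, 5].

Answer: All integers in [-5, 5]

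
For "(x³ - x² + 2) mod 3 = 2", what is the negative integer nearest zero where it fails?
Testing negative integers from -1 downward:
x = -1: LHS = ((-1)³ - (-1)² + 2) mod 3 = 0 mod 3 = 0; 0 = 2 — FAILS  ← closest negative counterexample to 0

Answer: x = -1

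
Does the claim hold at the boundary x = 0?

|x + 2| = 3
x = 0: LHS = |0 + 2| = |2| = 2; 2 = 3 — FAILS

The relation fails at x = 0, so x = 0 is a counterexample.

Answer: No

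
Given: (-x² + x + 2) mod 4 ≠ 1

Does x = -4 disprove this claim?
Substitute x = -4 into the relation:
x = -4: LHS = (-(-4)² + (-4) + 2) mod 4 = (-18) mod 4 = 2; 2 ≠ 1 — holds

The relation holds at x = -4, so it is not a counterexample.

Answer: No, x = -4 is not a counterexample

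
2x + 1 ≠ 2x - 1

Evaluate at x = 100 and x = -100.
x = 100: LHS = 2·100 + 1 = 201, RHS = 2·100 - 1 = 199; 201 ≠ 199 — holds
x = -100: LHS = 2·(-100) + 1 = -199, RHS = 2·(-100) - 1 = -201; -199 ≠ -201 — holds

Answer: Yes, holds for both x = 100 and x = -100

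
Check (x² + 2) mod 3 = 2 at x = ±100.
x = 100: LHS = (100² + 2) mod 3 = 10002 mod 3 = 0; 0 = 2 — FAILS
x = -100: LHS = ((-100)² + 2) mod 3 = 10002 mod 3 = 0; 0 = 2 — FAILS

Answer: No, fails for both x = 100 and x = -100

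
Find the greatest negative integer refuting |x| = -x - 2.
Testing negative integers from -1 downward:
x = -1: LHS = |-1| = 1, RHS = -(-1) - 2 = -1; 1 = -1 — FAILS  ← closest negative counterexample to 0

Answer: x = -1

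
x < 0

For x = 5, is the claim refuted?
Substitute x = 5 into the relation:
x = 5: 5 < 0 — FAILS

Since the claim fails at x = 5, this value is a counterexample.

Answer: Yes, x = 5 is a counterexample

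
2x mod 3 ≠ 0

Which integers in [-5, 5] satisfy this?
Holds for: {-5, -4, -2, -1, 1, 2, 4, 5}
Fails for: {-3, 0, 3}

Answer: {-5, -4, -2, -1, 1, 2, 4, 5}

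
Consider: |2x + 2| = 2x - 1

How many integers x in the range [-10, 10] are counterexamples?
Counterexamples in [-10, 10]: {-10, -9, -8, -7, -6, -5, -4, -3, -2, -1, 0, 1, 2, 3, 4, 5, 6, 7, 8, 9, 10}.

Counting them gives 21 values.

Answer: 21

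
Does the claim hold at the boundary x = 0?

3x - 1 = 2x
x = 0: LHS = 3·0 - 1 = -1, RHS = 2·0 = 0; -1 = 0 — FAILS

The relation fails at x = 0, so x = 0 is a counterexample.

Answer: No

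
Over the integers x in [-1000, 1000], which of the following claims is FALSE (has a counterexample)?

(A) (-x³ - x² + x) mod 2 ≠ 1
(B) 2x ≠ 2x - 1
(A) x = 1: LHS = (-1³ - 1² + 1) mod 2 = (-1) mod 2 = 1; 1 ≠ 1 — FAILS

(B) Over all integers in [-1000, 1000], LHS − RHS is always positive; it is smallest at x = 0, where it equals 1:
x = 0: LHS = 2·0 = 0, RHS = 2·0 - 1 = -1; 0 ≠ -1 — holds
At the ends of the range:
x = -1000: LHS = 2·(-1000) = -2000, RHS = 2·(-1000) - 1 = -2001; -2000 ≠ -2001 — holds
x = 1000: LHS = 2·1000 = 2000, RHS = 2·1000 - 1 = 1999; 2000 ≠ 1999 — holds
Hence LHS − RHS is never 0, i.e. the two sides are never equal, so the relation holds for every integer in [-1000, 1000].

Only (A) has a counterexample.

Answer: A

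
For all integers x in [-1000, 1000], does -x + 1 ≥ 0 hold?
The claim fails at x = 2:
x = 2: LHS = -2 + 1 = -1; -1 ≥ 0 — FAILS

Because a single integer refutes it, the statement is false.

Answer: False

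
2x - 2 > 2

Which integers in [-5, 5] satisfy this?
Holds for: {3, 4, 5}
Fails for: {-5, -4, -3, -2, -1, 0, 1, 2}

Answer: {3, 4, 5}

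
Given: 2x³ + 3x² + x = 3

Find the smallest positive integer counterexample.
Testing positive integers:
x = 1: LHS = 2·1³ + 3·1² + 1 = 6; 6 = 3 — FAILS  ← smallest positive counterexample

Answer: x = 1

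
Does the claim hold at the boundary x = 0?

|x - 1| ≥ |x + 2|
x = 0: LHS = |0 - 1| = |-1| = 1, RHS = |0 + 2| = |2| = 2; 1 ≥ 2 — FAILS

The relation fails at x = 0, so x = 0 is a counterexample.

Answer: No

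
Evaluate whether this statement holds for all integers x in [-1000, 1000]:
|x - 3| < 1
The claim fails at x = 0:
x = 0: LHS = |0 - 3| = |-3| = 3; 3 < 1 — FAILS

Because a single integer refutes it, the statement is false.

Answer: False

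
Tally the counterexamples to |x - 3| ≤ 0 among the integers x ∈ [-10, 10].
Counterexamples in [-10, 10]: {-10, -9, -8, -7, -6, -5, -4, -3, -2, -1, 0, 1, 2, 4, 5, 6, 7, 8, 9, 10}.

Counting them gives 20 values.

Answer: 20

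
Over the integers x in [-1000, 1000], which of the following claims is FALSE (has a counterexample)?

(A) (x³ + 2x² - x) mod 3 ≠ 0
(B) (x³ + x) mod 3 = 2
(A) x = 0: LHS = (0³ + 2·0² - 0) mod 3 = 0 mod 3 = 0; 0 ≠ 0 — FAILS
(B) x = 0: LHS = (0³ + 0) mod 3 = 0 mod 3 = 0; 0 = 2 — FAILS

Answer: Both A and B are false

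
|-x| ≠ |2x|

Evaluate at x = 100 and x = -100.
x = 100: LHS = |-100| = 100, RHS = |2·100| = |200| = 200; 100 ≠ 200 — holds
x = -100: LHS = |-(-100)| = |100| = 100, RHS = |2·(-100)| = |-200| = 200; 100 ≠ 200 — holds

Answer: Yes, holds for both x = 100 and x = -100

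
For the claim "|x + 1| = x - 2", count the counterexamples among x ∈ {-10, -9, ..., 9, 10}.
Counterexamples in [-10, 10]: {-10, -9, -8, -7, -6, -5, -4, -3, -2, -1, 0, 1, 2, 3, 4, 5, 6, 7, 8, 9, 10}.

Counting them gives 21 values.

Answer: 21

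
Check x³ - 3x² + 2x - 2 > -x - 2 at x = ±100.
x = 100: LHS = 100³ - 3·100² + 2·100 - 2 = 970198, RHS = -100 - 2 = -102; 970198 > -102 — holds
x = -100: LHS = (-100)³ - 3·(-100)² + 2·(-100) - 2 = -1030202, RHS = -(-100) - 2 = 98; -1030202 > 98 — FAILS

Answer: Partially: holds for x = 100, fails for x = -100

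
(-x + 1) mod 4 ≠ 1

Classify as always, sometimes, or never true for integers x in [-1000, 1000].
Holds at x = 1: LHS = (-1 + 1) mod 4 = 0 mod 4 = 0; 0 ≠ 1 — holds
Fails at x = 0: LHS = (-0 + 1) mod 4 = 1 mod 4 = 1; 1 ≠ 1 — FAILS
It is satisfied by some integers in the range but not all.

Answer: Sometimes true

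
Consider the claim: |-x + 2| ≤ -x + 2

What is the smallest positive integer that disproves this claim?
Testing positive integers:
x = 1: LHS = |-1 + 2| = |1| = 1, RHS = -1 + 2 = 1; 1 ≤ 1 — holds
x = 2: LHS = |-2 + 2| = |0| = 0, RHS = -2 + 2 = 0; 0 ≤ 0 — holds
x = 3: LHS = |-3 + 2| = |-1| = 1, RHS = -3 + 2 = -1; 1 ≤ -1 — FAILS  ← smallest positive counterexample

Answer: x = 3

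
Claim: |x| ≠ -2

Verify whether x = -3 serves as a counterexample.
Substitute x = -3 into the relation:
x = -3: LHS = |-3| = 3; 3 ≠ -2 — holds

The relation holds at x = -3, so it is not a counterexample.

Answer: No, x = -3 is not a counterexample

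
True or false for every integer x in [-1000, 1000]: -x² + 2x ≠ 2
Over all integers in [-1000, 1000], LHS − RHS is always negative; it is closest to 0 at x = 1, where it equals -1:
x = 1: LHS = -1² + 2·1 = 1; 1 ≠ 2 — holds
At the ends of the range:
x = -1000: LHS = -(-1000)² + 2·(-1000) = -1002000; -1002000 ≠ 2 — holds
x = 1000: LHS = -1000² + 2·1000 = -998000; -998000 ≠ 2 — holds
Hence LHS − RHS is never 0, i.e. the two sides are never equal, so the relation holds for every integer in [-1000, 1000].

No counterexample exists.

Answer: True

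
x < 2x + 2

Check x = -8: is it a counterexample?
Substitute x = -8 into the relation:
x = -8: RHS = 2·(-8) + 2 = -14; -8 < -14 — FAILS

Since the claim fails at x = -8, this value is a counterexample.

Answer: Yes, x = -8 is a counterexample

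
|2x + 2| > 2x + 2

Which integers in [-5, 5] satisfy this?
Holds for: {-5, -4, -3, -2}
Fails for: {-1, 0, 1, 2, 3, 4, 5}

Answer: {-5, -4, -3, -2}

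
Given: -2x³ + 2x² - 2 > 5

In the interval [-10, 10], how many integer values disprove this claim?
Counterexamples in [-10, 10]: {-1, 0, 1, 2, 3, 4, 5, 6, 7, 8, 9, 10}.

Counting them gives 12 values.

Answer: 12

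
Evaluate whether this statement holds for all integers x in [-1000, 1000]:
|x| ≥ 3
The claim fails at x = 0:
x = 0: LHS = |0| = 0; 0 ≥ 3 — FAILS

Because a single integer refutes it, the statement is false.

Answer: False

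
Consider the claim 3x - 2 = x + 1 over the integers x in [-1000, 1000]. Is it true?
The claim fails at x = 0:
x = 0: LHS = 3·0 - 2 = -2, RHS = 0 + 1 = 1; -2 = 1 — FAILS

Because a single integer refutes it, the statement is false.

Answer: False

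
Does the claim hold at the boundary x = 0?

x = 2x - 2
x = 0: RHS = 2·0 - 2 = -2; 0 = -2 — FAILS

The relation fails at x = 0, so x = 0 is a counterexample.

Answer: No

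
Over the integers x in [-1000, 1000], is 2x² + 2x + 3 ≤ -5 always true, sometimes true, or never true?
Over all integers in [-1000, 1000], LHS − RHS is smallest at x = 0, where it equals 8:
x = 0: LHS = 2·0² + 2·0 + 3 = 3; 3 ≤ -5 — FAILS
At the ends of the range:
x = -1000: LHS = 2·(-1000)² + 2·(-1000) + 3 = 1998003; 1998003 ≤ -5 — FAILS
x = 1000: LHS = 2·1000² + 2·1000 + 3 = 2002003; 2002003 ≤ -5 — FAILS
Hence LHS − RHS is never zero or negative, i.e. LHS > RHS throughout, so the claimed relation (≤) fails for every integer in [-1000, 1000].

No integer in the range satisfies it.

Answer: Never true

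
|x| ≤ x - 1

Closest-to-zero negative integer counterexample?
Testing negative integers from -1 downward:
x = -1: LHS = |-1| = 1, RHS = (-1) - 1 = -2; 1 ≤ -2 — FAILS  ← closest negative counterexample to 0

Answer: x = -1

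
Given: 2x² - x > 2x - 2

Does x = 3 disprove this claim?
Substitute x = 3 into the relation:
x = 3: LHS = 2·3² - 3 = 15, RHS = 2·3 - 2 = 4; 15 > 4 — holds

The relation holds at x = 3, so it is not a counterexample.

Answer: No, x = 3 is not a counterexample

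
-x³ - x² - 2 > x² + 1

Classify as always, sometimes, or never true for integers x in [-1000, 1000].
Holds at x = -3: LHS = -(-3)³ - (-3)² - 2 = 16, RHS = (-3)² + 1 = 10; 16 > 10 — holds
Fails at x = 0: LHS = -0³ - 0² - 2 = -2, RHS = 0² + 1 = 1; -2 > 1 — FAILS
It is satisfied by some integers in the range but not all.

Answer: Sometimes true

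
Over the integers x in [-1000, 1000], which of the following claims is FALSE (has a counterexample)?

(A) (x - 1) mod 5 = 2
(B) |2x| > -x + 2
(A) x = 0: LHS = (0 - 1) mod 5 = (-1) mod 5 = 4; 4 = 2 — FAILS
(B) x = 0: LHS = |2·0| = |0| = 0, RHS = -0 + 2 = 2; 0 > 2 — FAILS

Answer: Both A and B are false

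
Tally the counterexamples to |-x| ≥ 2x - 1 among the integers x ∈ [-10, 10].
Counterexamples in [-10, 10]: {2, 3, 4, 5, 6, 7, 8, 9, 10}.

Counting them gives 9 values.

Answer: 9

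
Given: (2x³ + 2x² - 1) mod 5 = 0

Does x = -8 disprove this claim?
Substitute x = -8 into the relation:
x = -8: LHS = (2·(-8)³ + 2·(-8)² - 1) mod 5 = (-897) mod 5 = 3; 3 = 0 — FAILS

Since the claim fails at x = -8, this value is a counterexample.

Answer: Yes, x = -8 is a counterexample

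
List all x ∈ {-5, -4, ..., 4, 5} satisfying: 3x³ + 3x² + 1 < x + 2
Holds for: {-5, -4, -3, -2, 0}
Fails for: {-1, 1, 2, 3, 4, 5}

Answer: {-5, -4, -3, -2, 0}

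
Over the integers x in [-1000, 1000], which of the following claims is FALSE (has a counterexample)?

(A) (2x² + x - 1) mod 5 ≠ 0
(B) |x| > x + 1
(A) x = -1: LHS = (2·(-1)² + (-1) - 1) mod 5 = 0 mod 5 = 0; 0 ≠ 0 — FAILS
(B) x = 0: LHS = |0| = 0, RHS = 0 + 1 = 1; 0 > 1 — FAILS

Answer: Both A and B are false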